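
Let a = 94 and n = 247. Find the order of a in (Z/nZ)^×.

6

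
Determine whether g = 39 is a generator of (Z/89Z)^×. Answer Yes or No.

No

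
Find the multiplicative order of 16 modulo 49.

ord(16) | φ(49) = φ(7^2) = 7·(7−1) = 42 = 2 · 3 · 7.
Divisors of 42: 1, 2, 3, 6, 7, 14, 21, 42.
Evaluate successive powers at the divisors of 42:
16^1 ≡ 16
16^2 ≡ 11
16^3 ≡ 29
16^6 ≡ 8
16^7 ≡ 30
16^14 ≡ 18
16^21 ≡ 1
So ord_49(16) = 21.

21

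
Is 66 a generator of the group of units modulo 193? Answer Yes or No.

Yes

φ(193) = 193 − 1 = 192 = 2^6 · 3.
Test 66^(192/q) mod 193 for each prime factor q of 192:
66^96 ≡ 192 (mod 193)  [q = 2: ≢ 1 ✓]
66^64 ≡ 84 (mod 193)  [q = 3: ≢ 1 ✓]
All checks pass, so 66 has order 192 and is a primitive root modulo 193.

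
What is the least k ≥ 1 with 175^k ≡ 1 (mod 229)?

76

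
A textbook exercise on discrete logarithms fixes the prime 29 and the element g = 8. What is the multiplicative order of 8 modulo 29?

28

ord(8) | φ(29) = 29 − 1 = 28 = 2^2 · 7.
Divisors of 28: 1, 2, 4, 7, 14, 28.
Compute 8^d (mod 29) for the divisors d until we hit 1:
8^1 ≡ 8 (mod 29)
8^2 ≡ 6 (mod 29)
8^4 ≡ 7 (mod 29)
8^7 ≡ 17 (mod 29)
8^14 ≡ 28 (mod 29)
8^28 ≡ 1 (mod 29) ✓
Hence ord(8) = 28.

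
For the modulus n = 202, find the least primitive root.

3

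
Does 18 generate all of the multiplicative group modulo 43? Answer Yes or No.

φ(43) = 43 − 1 = 42 = 2 · 3 · 7.
18 is a primitive root mod 43 iff 18^(φ(43)/q) ≢ 1 for every prime q | φ(43), i.e. q ∈ {2, 3, 7}.
18^21 ≡ 42 (mod 43)  [q = 2: ≢ 1 ✓]
18^14 ≡ 6 (mod 43)  [q = 3: ≢ 1 ✓]
18^6 ≡ 41 (mod 43)  [q = 7: ≢ 1 ✓]
None equal 1, so ord_43(18) = 42: 18 is a primitive root.

Yes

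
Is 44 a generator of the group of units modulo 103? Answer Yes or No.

Yes

φ(103) = 103 − 1 = 102 = 2 · 3 · 17.
It suffices to check that the order of 44 is not a proper divisor of 102: compute 44^(102/q) for q ∈ {2, 3, 17}.
44^51 ≡ 102 (mod 103)  [q = 2: ≢ 1 ✓]
44^34 ≡ 46 (mod 103)  [q = 3: ≢ 1 ✓]
44^6 ≡ 9 (mod 103)  [q = 17: ≢ 1 ✓]
All checks pass, so 44 has order 102 and is a primitive root modulo 103.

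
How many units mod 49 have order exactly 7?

φ(49) = φ(7^2) = 7·(7−1) = 42 = 2 · 3 · 7.
In a cyclic group of order 42, there are φ(d) elements of order d for each divisor d of 42, and zero for non-divisors.
7 | 42, and φ(7) = 7 − 1 = 6.

6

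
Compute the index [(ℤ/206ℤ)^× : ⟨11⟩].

1

ord(11) | φ(206) = φ(2)·φ(103) = 1·102 = 102 = 2 · 3 · 17.
Divisors of 102: 1, 2, 3, 6, 17, 34, 51, 102.
Evaluate successive powers at the divisors of 102:
11^1 ≡ 11 (mod 206)
11^2 ≡ 121 (mod 206)
11^3 ≡ 95 (mod 206)
11^6 ≡ 167 (mod 206)
11^17 ≡ 57 (mod 206)
11^34 ≡ 159 (mod 206)
11^51 ≡ 205 (mod 206)
11^102 ≡ 1 (mod 206) ✓
The order of 11 is 102, so the subgroup it generates has 102 elements.
[(Z/206Z)^× : ⟨11⟩] = 102/102 = 1.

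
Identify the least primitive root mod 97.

5

φ(97) = 97 − 1 = 96 = 2^5 · 3.
g is a primitive root iff g^(96/q) ≢ 1 (mod 97) for each prime q ∈ {2, 3}.
g = 2: 2^48 ≡ 1 — hits 1, so not a primitive root.
g = 3: 3^48 ≡ 1 — hits 1, so not a primitive root.
g = 4: 4^48 ≡ 1 — hits 1, so not a primitive root.
g = 5: 5^48 ≡ 96; 5^32 ≡ 35 — none is 1, so 5 is a primitive root.
So 5 is the smallest generator of (Z/97Z)^×.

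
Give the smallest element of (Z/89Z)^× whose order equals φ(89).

3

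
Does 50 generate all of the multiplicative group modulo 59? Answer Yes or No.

Yes

φ(59) = 59 − 1 = 58 = 2 · 29.
50 is a primitive root mod 59 iff 50^(φ(59)/q) ≢ 1 for every prime q | φ(59), i.e. q ∈ {2, 29}.
50^29 ≡ 58 (mod 59)  [q = 2: ≢ 1 ✓]
50^2 ≡ 22 (mod 59)  [q = 29: ≢ 1 ✓]
All checks pass, so 50 has order 58 and is a primitive root modulo 59.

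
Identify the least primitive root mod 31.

φ(31) = 31 − 1 = 30 = 2 · 3 · 5.
g is a primitive root iff g^(30/q) ≢ 1 (mod 31) for each prime q ∈ {2, 3, 5}.
g = 2: 2^15 ≡ 1 — hits 1, so not a primitive root.
g = 3: 3^15 ≡ 30; 3^10 ≡ 25; 3^6 ≡ 16 — none is 1, so 3 is a primitive root.
The smallest primitive root modulo 31 is 3.

3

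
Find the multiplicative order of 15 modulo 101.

100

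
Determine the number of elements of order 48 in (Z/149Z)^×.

φ(149) = 149 − 1 = 148 = 2^2 · 37.
Since (Z/149Z)^× is cyclic of order 148, the number of elements of order d is φ(d) when d | 148 and 0 otherwise.
48 does not divide 148, so no element of (Z/149Z)^× has order 48.

0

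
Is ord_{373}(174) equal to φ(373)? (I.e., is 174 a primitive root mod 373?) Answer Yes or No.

Yes

φ(373) = 373 − 1 = 372 = 2^2 · 3 · 31.
Test 174^(372/q) mod 373 for each prime factor q of 372:
174^186 ≡ 372 (mod 373)  [q = 2: ≢ 1 ✓]
174^124 ≡ 284 (mod 373)  [q = 3: ≢ 1 ✓]
174^12 ≡ 119 (mod 373)  [q = 31: ≢ 1 ✓]
None equal 1, so ord_373(174) = 372: 174 is a primitive root.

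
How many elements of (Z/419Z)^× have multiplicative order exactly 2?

1

φ(419) = 419 − 1 = 418 = 2 · 11 · 19.
In a cyclic group of order 418, there are φ(d) elements of order d for each divisor d of 418, and zero for non-divisors.
2 | 418, and φ(2) = 2 − 1 = 1.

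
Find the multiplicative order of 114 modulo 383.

ord(114) | φ(383) = 383 − 1 = 382 = 2 · 191.
Divisors of 382: 1, 2, 191, 382.
Check 114^d mod 383 for each divisor in increasing order:
114^1 ≡ 114
114^2 ≡ 357
114^191 ≡ 1
Therefore the multiplicative order of 114 modulo 383 is 191.

191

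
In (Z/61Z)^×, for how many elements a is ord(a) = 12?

φ(61) = 61 − 1 = 60 = 2^2 · 3 · 5.
In a cyclic group of order 60, there are φ(d) elements of order d for each divisor d of 60, and zero for non-divisors.
12 = 2^2 · 3 divides 60, and φ(12) = 4.

4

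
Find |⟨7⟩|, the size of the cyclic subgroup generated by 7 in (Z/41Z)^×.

ord(7) | φ(41) = 41 − 1 = 40 = 2^3 · 5.
Divisors of 40: 1, 2, 4, 5, 8, 10, 20, 40.
Test each divisor d:
7^1 ≡ 7 (mod 41)
7^2 ≡ 8 (mod 41)
7^4 ≡ 23 (mod 41)
7^5 ≡ 38 (mod 41)
7^8 ≡ 37 (mod 41)
7^10 ≡ 9 (mod 41)
7^20 ≡ 40 (mod 41)
7^40 ≡ 1 (mod 41) ✓
So ord_41(7) = 40.

40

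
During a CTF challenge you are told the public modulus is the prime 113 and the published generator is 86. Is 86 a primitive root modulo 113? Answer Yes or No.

φ(113) = 113 − 1 = 112 = 2^4 · 7.
It suffices to check that the order of 86 is not a proper divisor of 112: compute 86^(112/q) for q ∈ {2, 7}.
86^56 ≡ 112 (mod 113)  [q = 2: ≢ 1 ✓]
86^16 ≡ 16 (mod 113)  [q = 7: ≢ 1 ✓]
None equal 1, so ord_113(86) = 112: 86 is a primitive root.

Yes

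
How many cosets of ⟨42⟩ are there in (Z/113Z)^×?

7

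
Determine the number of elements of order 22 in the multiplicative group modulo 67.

10

φ(67) = 67 − 1 = 66 = 2 · 3 · 11.
In a cyclic group of order 66, there are φ(d) elements of order d for each divisor d of 66, and zero for non-divisors.
22 = 2 · 11 divides 66, and φ(22) = 10.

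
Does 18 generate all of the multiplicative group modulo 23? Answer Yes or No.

φ(23) = 23 − 1 = 22 = 2 · 11.
Test 18^(22/q) mod 23 for each prime factor q of 22:
18^11 ≡ 1 (mod 23)  [q = 2: ≡ 1 ✗]
18^2 ≡ 2 (mod 23)  [q = 11: ≢ 1 ✓]
The check at q = 2 fails, so 18 generates a proper subgroup.

No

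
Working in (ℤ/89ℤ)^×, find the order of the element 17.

ord(17) | φ(89) = 89 − 1 = 88 = 2^3 · 11.
Divisors of 88: 1, 2, 4, 8, 11, 22, 44, 88.
Test each divisor d:
17^1 ≡ 17
17^2 ≡ 22
17^4 ≡ 39
17^8 ≡ 8
17^11 ≡ 55
17^22 ≡ 88
17^44 ≡ 1
Hence ord(17) = 44.

44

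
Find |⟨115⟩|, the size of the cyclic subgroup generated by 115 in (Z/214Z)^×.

106

By Lagrange's theorem, ord_214(115) divides φ(214) = φ(2)·φ(107) = 1·106 = 106 = 2 · 53.
Divisors of 106: 1, 2, 53, 106.
Evaluate successive powers at the divisors of 106:
115^1 ≡ 115
115^2 ≡ 171
115^53 ≡ 213
115^106 ≡ 1
Therefore the multiplicative order of 115 modulo 214 is 106.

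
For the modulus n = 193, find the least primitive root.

5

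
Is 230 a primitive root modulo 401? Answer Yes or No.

No

φ(401) = 401 − 1 = 400 = 2^4 · 5^2.
230 is a primitive root mod 401 iff 230^(φ(401)/q) ≢ 1 for every prime q | φ(401), i.e. q ∈ {2, 5}.
230^200 ≡ 400 (mod 401)  [q = 2: ≢ 1 ✓]
230^80 ≡ 1 (mod 401)  [q = 5: ≡ 1 ✗]
230^80 ≡ 1 shows ord(230) | 80, strictly less than φ(401); not a primitive root.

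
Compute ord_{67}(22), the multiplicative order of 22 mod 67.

ord(22) | φ(67) = 67 − 1 = 66 = 2 · 3 · 11.
Divisors of 66: 1, 2, 3, 6, 11, 22, 33, 66.
Check 22^d mod 67 for each divisor in increasing order:
22^1 ≡ 22 (mod 67)
22^2 ≡ 15 (mod 67)
22^3 ≡ 62 (mod 67)
22^6 ≡ 25 (mod 67)
22^11 ≡ 1 (mod 67) ✓
The smallest such exponent is 11, so the order of 22 is 11.

11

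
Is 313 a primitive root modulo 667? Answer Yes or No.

667 = 23 · 29 is a product of two distinct odd primes, so (Z/667Z)^× ≅ (Z/23Z)^× × (Z/29Z)^× is not cyclic.
No primitive root modulo 667 exists; in particular 313 is not one.

No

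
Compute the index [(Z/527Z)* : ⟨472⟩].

8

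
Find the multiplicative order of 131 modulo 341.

By Lagrange's theorem, ord_341(131) divides φ(341) = φ(11·31) = (11−1)·(31−1) = 10·30 = 300 = 2^2 · 3 · 5^2.
Divisors of 300: 1, 2, 3, 4, 5, 6, 10, 12, 15, 20, 25, 30, 50, 60, 75, 100, 150, 300.
Compute 131^d (mod 341) for the divisors d until we hit 1:
131^1 ≡ 131 (mod 341)
131^2 ≡ 111 (mod 341)
131^3 ≡ 219 (mod 341)
131^4 ≡ 45 (mod 341)
131^5 ≡ 98 (mod 341)
131^6 ≡ 221 (mod 341)
131^10 ≡ 56 (mod 341)
131^12 ≡ 78 (mod 341)
131^15 ≡ 32 (mod 341)
131^20 ≡ 67 (mod 341)
131^25 ≡ 87 (mod 341)
131^30 ≡ 1 (mod 341) ✓
The smallest such exponent is 30, so the order of 131 is 30.

30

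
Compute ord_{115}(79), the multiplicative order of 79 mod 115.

Since 79 ∈ (Z/115Z)^×, its order divides φ(115) = φ(5·23) = (5−1)·(23−1) = 4·22 = 88 = 2^3 · 11.
Divisors of 88: 1, 2, 4, 8, 11, 22, 44, 88.
Test each divisor d:
79^1 ≡ 79 (mod 115)
79^2 ≡ 31 (mod 115)
79^4 ≡ 41 (mod 115)
79^8 ≡ 71 (mod 115)
79^11 ≡ 114 (mod 115)
79^22 ≡ 1 (mod 115) ✓
Therefore the multiplicative order of 79 modulo 115 is 22.

22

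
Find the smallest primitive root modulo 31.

3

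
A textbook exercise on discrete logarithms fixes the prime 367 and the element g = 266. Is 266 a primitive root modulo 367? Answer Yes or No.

No

φ(367) = 367 − 1 = 366 = 2 · 3 · 61.
It suffices to check that the order of 266 is not a proper divisor of 366: compute 266^(366/q) for q ∈ {2, 3, 61}.
266^183 ≡ 366 (mod 367)  [q = 2: ≢ 1 ✓]
266^122 ≡ 1 (mod 367)  [q = 3: ≡ 1 ✗]
266^6 ≡ 175 (mod 367)  [q = 61: ≢ 1 ✓]
Since 266^122 ≡ 1, the order of 266 divides 122 < 366, so 266 is not a primitive root.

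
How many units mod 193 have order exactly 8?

4

φ(193) = 193 − 1 = 192 = 2^6 · 3.
(Z/193Z)^× is cyclic (|G| = 192); a cyclic group of order m has exactly φ(d) elements of each order d | m, and none otherwise.
8 = 2^3 divides 192, and φ(8) = 4.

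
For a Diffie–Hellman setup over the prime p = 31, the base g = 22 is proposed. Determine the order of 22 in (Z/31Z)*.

30

ord(22) | φ(31) = 31 − 1 = 30 = 2 · 3 · 5.
Divisors of 30: 1, 2, 3, 5, 6, 10, 15, 30.
Test each divisor d:
22^1 ≡ 22 (mod 31)
22^2 ≡ 19 (mod 31)
22^3 ≡ 15 (mod 31)
22^5 ≡ 6 (mod 31)
22^6 ≡ 8 (mod 31)
22^10 ≡ 5 (mod 31)
22^15 ≡ 30 (mod 31)
22^30 ≡ 1 (mod 31) ✓
The smallest such exponent is 30, so the order of 22 is 30.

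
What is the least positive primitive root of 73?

5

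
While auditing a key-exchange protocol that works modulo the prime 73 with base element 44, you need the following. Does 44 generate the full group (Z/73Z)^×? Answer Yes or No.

Yes

φ(73) = 73 − 1 = 72 = 2^3 · 3^2.
44 is a primitive root mod 73 iff 44^(φ(73)/q) ≢ 1 for every prime q | φ(73), i.e. q ∈ {2, 3}.
44^36 ≡ 72 (mod 73)  [q = 2: ≢ 1 ✓]
44^24 ≡ 64 (mod 73)  [q = 3: ≢ 1 ✓]
None equal 1, so ord_73(44) = 72: 44 is a primitive root.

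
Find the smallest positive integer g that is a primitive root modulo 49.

3

φ(49) = φ(7^2) = 7·(7−1) = 42 = 2 · 3 · 7.
g is a primitive root iff g^(42/q) ≢ 1 (mod 49) for each prime q ∈ {2, 3, 7}.
g = 2: 2^21 ≡ 1 — hits 1, so not a primitive root.
g = 3: 3^21 ≡ 48; 3^14 ≡ 30; 3^6 ≡ 43 — none is 1, so 3 is a primitive root.
The smallest primitive root modulo 49 is 3.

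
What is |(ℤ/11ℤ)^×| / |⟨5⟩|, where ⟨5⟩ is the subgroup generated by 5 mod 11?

2

The order of 5 must divide φ(11) = 11 − 1 = 10 = 2 · 5.
Divisors of 10: 1, 2, 5, 10.
Check 5^d mod 11 for each divisor in increasing order:
5^1 ≡ 5 (mod 11)
5^2 ≡ 3 (mod 11)
5^5 ≡ 1 (mod 11) ✓
The order of 5 is 5, so the subgroup it generates has 5 elements.
Index = |(Z/11Z)^×| / |⟨5⟩| = 10 / 5 = 2.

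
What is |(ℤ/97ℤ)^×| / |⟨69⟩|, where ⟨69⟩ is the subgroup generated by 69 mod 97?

By Lagrange's theorem, ord_97(69) divides φ(97) = 97 − 1 = 96 = 2^5 · 3.
Divisors of 96: 1, 2, 3, 4, 6, 8, 12, 16, 24, 32, 48, 96.
Evaluate successive powers at the divisors of 96:
69^1 ≡ 69 (mod 97)
69^2 ≡ 8 (mod 97)
69^3 ≡ 67 (mod 97)
69^4 ≡ 64 (mod 97)
69^6 ≡ 27 (mod 97)
69^8 ≡ 22 (mod 97)
69^12 ≡ 50 (mod 97)
69^16 ≡ 96 (mod 97)
69^24 ≡ 75 (mod 97)
69^32 ≡ 1 (mod 97) ✓
Thus |⟨69⟩| = ord(69) = 32.
[(Z/97Z)^× : ⟨69⟩] = 96/32 = 3.

3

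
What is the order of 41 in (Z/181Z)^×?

ord(41) | φ(181) = 181 − 1 = 180 = 2^2 · 3^2 · 5.
Divisors of 180: 1, 2, 3, 4, 5, 6, 9, 10, 12, 15, 18, 20, 30, 36, 45, 60, 90, 180.
Test each divisor d:
41^1 ≡ 41
41^2 ≡ 52
41^3 ≡ 141
41^4 ≡ 170
41^5 ≡ 92
41^6 ≡ 152
41^9 ≡ 74
41^10 ≡ 138
41^12 ≡ 117
41^15 ≡ 26
41^18 ≡ 46
41^20 ≡ 39
41^30 ≡ 133
41^36 ≡ 125
41^45 ≡ 19
41^60 ≡ 132
41^90 ≡ 180
41^180 ≡ 1
Therefore the multiplicative order of 41 modulo 181 is 180.

180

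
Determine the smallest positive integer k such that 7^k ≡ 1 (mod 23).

By Lagrange's theorem, ord_23(7) divides φ(23) = 23 − 1 = 22 = 2 · 11.
Divisors of 22: 1, 2, 11, 22.
Compute 7^d (mod 23) for the divisors d until we hit 1:
7^1 ≡ 7
7^2 ≡ 3
7^11 ≡ 22
7^22 ≡ 1
Hence ord(7) = 22.

22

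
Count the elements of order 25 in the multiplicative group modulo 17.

0

φ(17) = 17 − 1 = 16 = 2^4.
In a cyclic group of order 16, there are φ(d) elements of order d for each divisor d of 16, and zero for non-divisors.
Here 16 is not a multiple of 25, so there are no elements of order 25.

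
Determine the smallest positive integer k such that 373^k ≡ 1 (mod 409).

ord(373) | φ(409) = 409 − 1 = 408 = 2^3 · 3 · 17.
Divisors of 408: 1, 2, 3, 4, 6, 8, 12, 17, 24, 34, 51, 68, 102, 136, 204, 408.
Test each divisor d:
373^1 ≡ 373
373^2 ≡ 69
373^3 ≡ 379
373^4 ≡ 262
373^6 ≡ 82
373^8 ≡ 341
373^12 ≡ 180
373^17 ≡ 408
373^24 ≡ 89
373^34 ≡ 1
Therefore the multiplicative order of 373 modulo 409 is 34.

34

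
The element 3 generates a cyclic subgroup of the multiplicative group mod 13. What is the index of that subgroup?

4

By Lagrange's theorem, ord_13(3) divides φ(13) = 13 − 1 = 12 = 2^2 · 3.
Divisors of 12: 1, 2, 3, 4, 6, 12.
Check 3^d mod 13 for each divisor in increasing order:
3^1 ≡ 3
3^2 ≡ 9
3^3 ≡ 1
Thus |⟨3⟩| = ord(3) = 3.
Index = |(Z/13Z)^×| / |⟨3⟩| = 12 / 3 = 4.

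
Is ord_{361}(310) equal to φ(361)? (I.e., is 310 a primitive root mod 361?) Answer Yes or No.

No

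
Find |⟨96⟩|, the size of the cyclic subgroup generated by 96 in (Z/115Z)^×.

11

By Lagrange's theorem, ord_115(96) divides φ(115) = φ(5·23) = (5−1)·(23−1) = 4·22 = 88 = 2^3 · 11.
Divisors of 88: 1, 2, 4, 8, 11, 22, 44, 88.
Compute 96^d (mod 115) for the divisors d until we hit 1:
96^1 ≡ 96
96^2 ≡ 16
96^4 ≡ 26
96^8 ≡ 101
96^11 ≡ 1
Hence ord(96) = 11.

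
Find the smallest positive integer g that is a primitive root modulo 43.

φ(43) = 43 − 1 = 42 = 2 · 3 · 7.
g is a primitive root iff g^(42/q) ≢ 1 (mod 43) for each prime q ∈ {2, 3, 7}.
g = 2: 2^21 ≡ 42; 2^14 ≡ 1 — hits 1, so not a primitive root.
g = 3: 3^21 ≡ 42; 3^14 ≡ 36; 3^6 ≡ 41 — none is 1, so 3 is a primitive root.
Hence the least primitive root of 43 is 3.

3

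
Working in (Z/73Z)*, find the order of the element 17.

By Lagrange's theorem, ord_73(17) divides φ(73) = 73 − 1 = 72 = 2^3 · 3^2.
Divisors of 72: 1, 2, 3, 4, 6, 8, 9, 12, 18, 24, 36, 72.
Evaluate successive powers at the divisors of 72:
17^1 ≡ 17 (mod 73)
17^2 ≡ 70 (mod 73)
17^3 ≡ 22 (mod 73)
17^4 ≡ 9 (mod 73)
17^6 ≡ 46 (mod 73)
17^8 ≡ 8 (mod 73)
17^9 ≡ 63 (mod 73)
17^12 ≡ 72 (mod 73)
17^18 ≡ 27 (mod 73)
17^24 ≡ 1 (mod 73) ✓
The smallest such exponent is 24, so the order of 17 is 24.

24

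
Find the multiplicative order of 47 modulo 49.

The order of 47 must divide φ(49) = φ(7^2) = 7·(7−1) = 42 = 2 · 3 · 7.
Divisors of 42: 1, 2, 3, 6, 7, 14, 21, 42.
Check 47^d mod 49 for each divisor in increasing order:
47^1 ≡ 47 (mod 49)
47^2 ≡ 4 (mod 49)
47^3 ≡ 41 (mod 49)
47^6 ≡ 15 (mod 49)
47^7 ≡ 19 (mod 49)
47^14 ≡ 18 (mod 49)
47^21 ≡ 48 (mod 49)
47^42 ≡ 1 (mod 49) ✓
Therefore the multiplicative order of 47 modulo 49 is 42.

42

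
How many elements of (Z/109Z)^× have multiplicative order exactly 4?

2

φ(109) = 109 − 1 = 108 = 2^2 · 3^3.
In a cyclic group of order 108, there are φ(d) elements of order d for each divisor d of 108, and zero for non-divisors.
4 = 2^2 divides 108, and φ(4) = 2.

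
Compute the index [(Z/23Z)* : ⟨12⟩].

By Lagrange's theorem, ord_23(12) divides φ(23) = 23 − 1 = 22 = 2 · 11.
Divisors of 22: 1, 2, 11, 22.
Test each divisor d:
12^1 ≡ 12 (mod 23)
12^2 ≡ 6 (mod 23)
12^11 ≡ 1 (mod 23) ✓
Thus |⟨12⟩| = ord(12) = 11.
Index = |(Z/23Z)^×| / |⟨12⟩| = 22 / 11 = 2.

2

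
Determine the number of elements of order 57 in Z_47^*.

φ(47) = 47 − 1 = 46 = 2 · 23.
In a cyclic group of order 46, there are φ(d) elements of order d for each divisor d of 46, and zero for non-divisors.
57 does not divide 46, so no element of (Z/47Z)^× has order 57.

0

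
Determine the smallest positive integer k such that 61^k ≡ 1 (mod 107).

ord(61) | φ(107) = 107 − 1 = 106 = 2 · 53.
Divisors of 106: 1, 2, 53, 106.
Test each divisor d:
61^1 ≡ 61 (mod 107)
61^2 ≡ 83 (mod 107)
61^53 ≡ 1 (mod 107) ✓
So ord_107(61) = 53.

53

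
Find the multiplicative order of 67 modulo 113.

112

Since 67 ∈ (Z/113Z)^×, its order divides φ(113) = 113 − 1 = 112 = 2^4 · 7.
Divisors of 112: 1, 2, 4, 7, 8, 14, 16, 28, 56, 112.
Test each divisor d:
67^1 ≡ 67 (mod 113)
67^2 ≡ 82 (mod 113)
67^4 ≡ 57 (mod 113)
67^7 ≡ 35 (mod 113)
67^8 ≡ 85 (mod 113)
67^14 ≡ 95 (mod 113)
67^16 ≡ 106 (mod 113)
67^28 ≡ 98 (mod 113)
67^56 ≡ 112 (mod 113)
67^112 ≡ 1 (mod 113) ✓
So ord_113(67) = 112.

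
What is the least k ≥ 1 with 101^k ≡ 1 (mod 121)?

The order of 101 must divide φ(121) = φ(11^2) = 11·(11−1) = 110 = 2 · 5 · 11.
Divisors of 110: 1, 2, 5, 10, 11, 22, 55, 110.
Check 101^d mod 121 for each divisor in increasing order:
101^1 ≡ 101
101^2 ≡ 37
101^5 ≡ 87
101^10 ≡ 67
101^11 ≡ 112
101^22 ≡ 81
101^55 ≡ 120
101^110 ≡ 1
Therefore the multiplicative order of 101 modulo 121 is 110.

110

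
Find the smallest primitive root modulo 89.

3

φ(89) = 89 − 1 = 88 = 2^3 · 11.
Test candidates g = 2, 3, … against the prime factors q ∈ {2, 11} of φ(89): g is a generator iff g^(88/q) ≢ 1 for every such q.
g = 2: 2^44 ≡ 1 — hits 1, so not a primitive root.
g = 3: 3^44 ≡ 88; 3^8 ≡ 64 — none is 1, so 3 is a primitive root.
So 3 is the smallest generator of (Z/89Z)^×.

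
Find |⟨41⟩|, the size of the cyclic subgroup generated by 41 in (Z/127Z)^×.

63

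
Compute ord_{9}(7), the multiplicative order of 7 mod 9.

By Lagrange's theorem, ord_9(7) divides φ(9) = φ(3^2) = 3·(3−1) = 6 = 2 · 3.
Divisors of 6: 1, 2, 3, 6.
Compute 7^d (mod 9) for the divisors d until we hit 1:
7^1 ≡ 7
7^2 ≡ 4
7^3 ≡ 1
The smallest such exponent is 3, so the order of 7 is 3.

3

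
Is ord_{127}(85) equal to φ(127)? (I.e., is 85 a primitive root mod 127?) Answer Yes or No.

φ(127) = 127 − 1 = 126 = 2 · 3^2 · 7.
85 is a primitive root mod 127 iff 85^(φ(127)/q) ≢ 1 for every prime q | φ(127), i.e. q ∈ {2, 3, 7}.
85^63 ≡ 126 (mod 127)  [q = 2: ≢ 1 ✓]
85^42 ≡ 19 (mod 127)  [q = 3: ≢ 1 ✓]
85^18 ≡ 32 (mod 127)  [q = 7: ≢ 1 ✓]
All checks pass, so 85 has order 126 and is a primitive root modulo 127.

Yes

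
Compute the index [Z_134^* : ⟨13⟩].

1

By Lagrange's theorem, ord_134(13) divides φ(134) = φ(2)·φ(67) = 1·66 = 66 = 2 · 3 · 11.
Divisors of 66: 1, 2, 3, 6, 11, 22, 33, 66.
Test each divisor d:
13^1 ≡ 13
13^2 ≡ 35
13^3 ≡ 53
13^6 ≡ 129
13^11 ≡ 105
13^22 ≡ 37
13^33 ≡ 133
13^66 ≡ 1
The order of 13 is 66, so the subgroup it generates has 66 elements.
Index = |(Z/134Z)^×| / |⟨13⟩| = 66 / 66 = 1.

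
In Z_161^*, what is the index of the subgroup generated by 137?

22

The order of 137 must divide φ(161) = φ(7·23) = (7−1)·(23−1) = 6·22 = 132 = 2^2 · 3 · 11.
Divisors of 132: 1, 2, 3, 4, 6, 11, 12, 22, 33, 44, 66, 132.
Evaluate successive powers at the divisors of 132:
137^1 ≡ 137
137^2 ≡ 93
137^3 ≡ 22
137^4 ≡ 116
137^6 ≡ 1
Thus |⟨137⟩| = ord(137) = 6.
The index is φ(161) / ord(137) = 132 / 6 = 22.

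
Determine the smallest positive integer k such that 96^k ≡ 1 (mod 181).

180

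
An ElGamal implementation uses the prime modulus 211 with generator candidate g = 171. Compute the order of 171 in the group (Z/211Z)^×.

7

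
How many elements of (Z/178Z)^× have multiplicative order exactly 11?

10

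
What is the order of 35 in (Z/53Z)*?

The order of 35 must divide φ(53) = 53 − 1 = 52 = 2^2 · 13.
Divisors of 52: 1, 2, 4, 13, 26, 52.
Test each divisor d:
35^1 ≡ 35
35^2 ≡ 6
35^4 ≡ 36
35^13 ≡ 30
35^26 ≡ 52
35^52 ≡ 1
Therefore the multiplicative order of 35 modulo 53 is 52.

52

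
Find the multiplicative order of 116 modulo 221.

16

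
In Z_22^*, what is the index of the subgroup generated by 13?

1

Since 13 ∈ (Z/22Z)^×, its order divides φ(22) = φ(2)·φ(11) = 1·10 = 10 = 2 · 5.
Divisors of 10: 1, 2, 5, 10.
Compute 13^d (mod 22) for the divisors d until we hit 1:
13^1 ≡ 13 (mod 22)
13^2 ≡ 15 (mod 22)
13^5 ≡ 21 (mod 22)
13^10 ≡ 1 (mod 22) ✓
The order of 13 is 10, so the subgroup it generates has 10 elements.
[(Z/22Z)^× : ⟨13⟩] = 10/10 = 1.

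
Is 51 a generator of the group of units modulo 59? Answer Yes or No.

φ(59) = 59 − 1 = 58 = 2 · 29.
51 is a primitive root mod 59 iff 51^(φ(59)/q) ≢ 1 for every prime q | φ(59), i.e. q ∈ {2, 29}.
51^29 ≡ 1 (mod 59)  [q = 2: ≡ 1 ✗]
51^2 ≡ 5 (mod 59)  [q = 29: ≢ 1 ✓]
The check at q = 2 fails, so 51 generates a proper subgroup.

No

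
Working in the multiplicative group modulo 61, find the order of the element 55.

60

The order of 55 must divide φ(61) = 61 − 1 = 60 = 2^2 · 3 · 5.
Divisors of 60: 1, 2, 3, 4, 5, 6, 10, 12, 15, 20, 30, 60.
Evaluate successive powers at the divisors of 60:
55^1 ≡ 55 (mod 61)
55^2 ≡ 36 (mod 61)
55^3 ≡ 28 (mod 61)
55^4 ≡ 15 (mod 61)
55^5 ≡ 32 (mod 61)
55^6 ≡ 52 (mod 61)
55^10 ≡ 48 (mod 61)
55^12 ≡ 20 (mod 61)
55^15 ≡ 11 (mod 61)
55^20 ≡ 47 (mod 61)
55^30 ≡ 60 (mod 61)
55^60 ≡ 1 (mod 61) ✓
Hence ord(55) = 60.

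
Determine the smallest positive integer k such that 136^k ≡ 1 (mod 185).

18

The order of 136 must divide φ(185) = φ(5·37) = (5−1)·(37−1) = 4·36 = 144 = 2^4 · 3^2.
Divisors of 144: 1, 2, 3, 4, 6, 8, 9, 12, 16, 18, 24, 36, 48, 72, 144.
Test each divisor d:
136^1 ≡ 136
136^2 ≡ 181
136^3 ≡ 11
136^4 ≡ 16
136^6 ≡ 121
136^8 ≡ 71
136^9 ≡ 36
136^12 ≡ 26
136^16 ≡ 46
136^18 ≡ 1
The smallest such exponent is 18, so the order of 136 is 18.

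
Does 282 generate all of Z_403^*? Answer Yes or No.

403 = 13 · 31 is a product of two distinct odd primes, so (Z/403Z)^× ≅ (Z/13Z)^× × (Z/31Z)^× is not cyclic.
No primitive root modulo 403 exists; in particular 282 is not one.

No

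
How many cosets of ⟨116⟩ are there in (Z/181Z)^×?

10

By Lagrange's theorem, ord_181(116) divides φ(181) = 181 − 1 = 180 = 2^2 · 3^2 · 5.
Divisors of 180: 1, 2, 3, 4, 5, 6, 9, 10, 12, 15, 18, 20, 30, 36, 45, 60, 90, 180.
Check 116^d mod 181 for each divisor in increasing order:
116^1 ≡ 116
116^2 ≡ 62
116^3 ≡ 133
116^4 ≡ 43
116^5 ≡ 101
116^6 ≡ 132
116^9 ≡ 180
116^10 ≡ 65
116^12 ≡ 48
116^15 ≡ 49
116^18 ≡ 1
The order of 116 is 18, so the subgroup it generates has 18 elements.
Index = |(Z/181Z)^×| / |⟨116⟩| = 180 / 18 = 10.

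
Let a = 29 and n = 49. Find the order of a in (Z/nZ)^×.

7

By Lagrange's theorem, ord_49(29) divides φ(49) = φ(7^2) = 7·(7−1) = 42 = 2 · 3 · 7.
Divisors of 42: 1, 2, 3, 6, 7, 14, 21, 42.
Test each divisor d:
29^1 ≡ 29 (mod 49)
29^2 ≡ 8 (mod 49)
29^3 ≡ 36 (mod 49)
29^6 ≡ 22 (mod 49)
29^7 ≡ 1 (mod 49) ✓
Therefore the multiplicative order of 29 modulo 49 is 7.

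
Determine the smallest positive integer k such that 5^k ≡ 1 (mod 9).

The order of 5 must divide φ(9) = φ(3^2) = 3·(3−1) = 6 = 2 · 3.
Divisors of 6: 1, 2, 3, 6.
Compute 5^d (mod 9) for the divisors d until we hit 1:
5^1 ≡ 5
5^2 ≡ 7
5^3 ≡ 8
5^6 ≡ 1
Therefore the multiplicative order of 5 modulo 9 is 6.

6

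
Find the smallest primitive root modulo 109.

6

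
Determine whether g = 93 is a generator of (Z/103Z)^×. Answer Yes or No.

φ(103) = 103 − 1 = 102 = 2 · 3 · 17.
It suffices to check that the order of 93 is not a proper divisor of 102: compute 93^(102/q) for q ∈ {2, 3, 17}.
93^51 ≡ 1 (mod 103)  [q = 2: ≡ 1 ✗]
93^34 ≡ 1 (mod 103)  [q = 3: ≡ 1 ✗]
93^6 ≡ 76 (mod 103)  [q = 17: ≢ 1 ✓]
Since 93^51 ≡ 1, the order of 93 divides 51 < 102, so 93 is not a primitive root.

No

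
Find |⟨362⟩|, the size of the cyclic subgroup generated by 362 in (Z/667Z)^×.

The order of 362 must divide φ(667) = φ(23·29) = (23−1)·(29−1) = 22·28 = 616 = 2^3 · 7 · 11.
Divisors of 616: 1, 2, 4, 7, 8, 11, 14, 22, 28, 44, 56, 77, 88, 154, 308, 616.
Test each divisor d:
362^1 ≡ 362 (mod 667)
362^2 ≡ 312 (mod 667)
362^4 ≡ 629 (mod 667)
362^7 ≡ 273 (mod 667)
362^8 ≡ 110 (mod 667)
362^11 ≡ 298 (mod 667)
362^14 ≡ 492 (mod 667)
362^22 ≡ 93 (mod 667)
362^28 ≡ 610 (mod 667)
362^44 ≡ 645 (mod 667)
362^56 ≡ 581 (mod 667)
362^77 ≡ 597 (mod 667)
362^88 ≡ 484 (mod 667)
362^154 ≡ 231 (mod 667)
362^308 ≡ 1 (mod 667) ✓
Hence ord(362) = 308.

308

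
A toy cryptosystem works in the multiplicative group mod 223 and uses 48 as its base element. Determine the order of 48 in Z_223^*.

Since 48 ∈ (Z/223Z)^×, its order divides φ(223) = 223 − 1 = 222 = 2 · 3 · 37.
Divisors of 222: 1, 2, 3, 6, 37, 74, 111, 222.
Compute 48^d (mod 223) for the divisors d until we hit 1:
48^1 ≡ 48 (mod 223)
48^2 ≡ 74 (mod 223)
48^3 ≡ 207 (mod 223)
48^6 ≡ 33 (mod 223)
48^37 ≡ 184 (mod 223)
48^74 ≡ 183 (mod 223)
48^111 ≡ 222 (mod 223)
48^222 ≡ 1 (mod 223) ✓
Therefore the multiplicative order of 48 modulo 223 is 222.

222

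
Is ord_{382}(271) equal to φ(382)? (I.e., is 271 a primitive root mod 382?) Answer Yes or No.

No

φ(382) = φ(2)·φ(191) = 1·190 = 190 = 2 · 5 · 19.
271 is a primitive root mod 382 iff 271^(φ(382)/q) ≢ 1 for every prime q | φ(382), i.e. q ∈ {2, 5, 19}.
271^95 ≡ 1 (mod 382)  [q = 2: ≡ 1 ✗]
271^38 ≡ 39 (mod 382)  [q = 5: ≢ 1 ✓]
271^10 ≡ 121 (mod 382)  [q = 19: ≢ 1 ✓]
Since 271^95 ≡ 1, the order of 271 divides 95 < 190, so 271 is not a primitive root.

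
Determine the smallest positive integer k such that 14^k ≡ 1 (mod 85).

16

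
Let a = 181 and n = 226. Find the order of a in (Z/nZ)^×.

112

By Lagrange's theorem, ord_226(181) divides φ(226) = φ(2)·φ(113) = 1·112 = 112 = 2^4 · 7.
Divisors of 112: 1, 2, 4, 7, 8, 14, 16, 28, 56, 112.
Evaluate successive powers at the divisors of 112:
181^1 ≡ 181 (mod 226)
181^2 ≡ 217 (mod 226)
181^4 ≡ 81 (mod 226)
181^7 ≡ 35 (mod 226)
181^8 ≡ 7 (mod 226)
181^14 ≡ 95 (mod 226)
181^16 ≡ 49 (mod 226)
181^28 ≡ 211 (mod 226)
181^56 ≡ 225 (mod 226)
181^112 ≡ 1 (mod 226) ✓
Hence ord(181) = 112.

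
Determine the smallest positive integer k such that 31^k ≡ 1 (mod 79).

The order of 31 must divide φ(79) = 79 − 1 = 78 = 2 · 3 · 13.
Divisors of 78: 1, 2, 3, 6, 13, 26, 39, 78.
Evaluate successive powers at the divisors of 78:
31^1 ≡ 31
31^2 ≡ 13
31^3 ≡ 8
31^6 ≡ 64
31^13 ≡ 23
31^26 ≡ 55
31^39 ≡ 1
So ord_79(31) = 39.

39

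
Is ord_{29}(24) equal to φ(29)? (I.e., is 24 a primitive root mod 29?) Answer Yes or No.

φ(29) = 29 − 1 = 28 = 2^2 · 7.
It suffices to check that the order of 24 is not a proper divisor of 28: compute 24^(28/q) for q ∈ {2, 7}.
24^14 ≡ 1 (mod 29)  [q = 2: ≡ 1 ✗]
24^4 ≡ 16 (mod 29)  [q = 7: ≢ 1 ✓]
The check at q = 2 fails, so 24 generates a proper subgroup.

No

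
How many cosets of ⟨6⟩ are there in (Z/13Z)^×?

1

ord(6) | φ(13) = 13 − 1 = 12 = 2^2 · 3.
Divisors of 12: 1, 2, 3, 4, 6, 12.
Test each divisor d:
6^1 ≡ 6
6^2 ≡ 10
6^3 ≡ 8
6^4 ≡ 9
6^6 ≡ 12
6^12 ≡ 1
So ord_13(6) = 12, hence |⟨6⟩| = 12.
The index is φ(13) / ord(6) = 12 / 12 = 1.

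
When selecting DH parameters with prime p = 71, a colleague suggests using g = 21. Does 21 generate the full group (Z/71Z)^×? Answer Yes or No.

φ(71) = 71 − 1 = 70 = 2 · 5 · 7.
21 is a primitive root mod 71 iff 21^(φ(71)/q) ≢ 1 for every prime q | φ(71), i.e. q ∈ {2, 5, 7}.
21^35 ≡ 70 (mod 71)  [q = 2: ≢ 1 ✓]
21^14 ≡ 5 (mod 71)  [q = 5: ≢ 1 ✓]
21^10 ≡ 30 (mod 71)  [q = 7: ≢ 1 ✓]
Every test exponent gives a nontrivial residue, hence 21 generates the full group.

Yes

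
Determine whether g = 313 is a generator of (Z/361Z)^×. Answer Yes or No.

No

φ(361) = φ(19^2) = 19·(19−1) = 342 = 2 · 3^2 · 19.
An element g generates (Z/361Z)^× iff g^(342/q) ≢ 1 (mod 361) for each prime q ∈ {2, 3, 19}.
313^171 ≡ 1 (mod 361)  [q = 2: ≡ 1 ✗]
313^114 ≡ 68 (mod 361)  [q = 3: ≢ 1 ✓]
313^18 ≡ 210 (mod 361)  [q = 19: ≢ 1 ✓]
313^171 ≡ 1 shows ord(313) | 171, strictly less than φ(361); not a primitive root.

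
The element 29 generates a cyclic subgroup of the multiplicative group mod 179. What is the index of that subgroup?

The order of 29 must divide φ(179) = 179 − 1 = 178 = 2 · 89.
Divisors of 178: 1, 2, 89, 178.
Test each divisor d:
29^1 ≡ 29
29^2 ≡ 125
29^89 ≡ 1
Thus |⟨29⟩| = ord(29) = 89.
[(Z/179Z)^× : ⟨29⟩] = 178/89 = 2.

2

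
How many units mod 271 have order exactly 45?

φ(271) = 271 − 1 = 270 = 2 · 3^3 · 5.
(Z/271Z)^× is cyclic (|G| = 270); a cyclic group of order m has exactly φ(d) elements of each order d | m, and none otherwise.
45 = 3^2 · 5 divides 270, and φ(45) = 24.

24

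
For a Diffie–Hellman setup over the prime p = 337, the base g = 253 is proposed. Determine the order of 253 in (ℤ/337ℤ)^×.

21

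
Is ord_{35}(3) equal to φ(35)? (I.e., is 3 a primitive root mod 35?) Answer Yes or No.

35 = 5 · 7 is a product of two distinct odd primes, so (Z/35Z)^× ≅ (Z/5Z)^× × (Z/7Z)^× is not cyclic.
No primitive root modulo 35 exists; in particular 3 is not one.

No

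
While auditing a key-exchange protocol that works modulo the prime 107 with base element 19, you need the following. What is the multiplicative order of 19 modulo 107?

53

By Lagrange's theorem, ord_107(19) divides φ(107) = 107 − 1 = 106 = 2 · 53.
Divisors of 106: 1, 2, 53, 106.
Test each divisor d:
19^1 ≡ 19
19^2 ≡ 40
19^53 ≡ 1
Therefore the multiplicative order of 19 modulo 107 is 53.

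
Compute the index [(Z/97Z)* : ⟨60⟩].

1

By Lagrange's theorem, ord_97(60) divides φ(97) = 97 − 1 = 96 = 2^5 · 3.
Divisors of 96: 1, 2, 3, 4, 6, 8, 12, 16, 24, 32, 48, 96.
Evaluate successive powers at the divisors of 96:
60^1 ≡ 60
60^2 ≡ 11
60^3 ≡ 78
60^4 ≡ 24
60^6 ≡ 70
60^8 ≡ 91
60^12 ≡ 50
60^16 ≡ 36
60^24 ≡ 75
60^32 ≡ 35
60^48 ≡ 96
60^96 ≡ 1
The order of 60 is 96, so the subgroup it generates has 96 elements.
Index = |(Z/97Z)^×| / |⟨60⟩| = 96 / 96 = 1.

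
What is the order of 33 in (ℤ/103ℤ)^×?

By Lagrange's theorem, ord_103(33) divides φ(103) = 103 − 1 = 102 = 2 · 3 · 17.
Divisors of 102: 1, 2, 3, 6, 17, 34, 51, 102.
Test each divisor d:
33^1 ≡ 33 (mod 103)
33^2 ≡ 59 (mod 103)
33^3 ≡ 93 (mod 103)
33^6 ≡ 100 (mod 103)
33^17 ≡ 46 (mod 103)
33^34 ≡ 56 (mod 103)
33^51 ≡ 1 (mod 103) ✓
The smallest such exponent is 51, so the order of 33 is 51.

51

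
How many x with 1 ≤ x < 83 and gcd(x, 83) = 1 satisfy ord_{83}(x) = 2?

1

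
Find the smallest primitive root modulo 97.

5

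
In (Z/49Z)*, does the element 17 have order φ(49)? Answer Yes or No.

φ(49) = φ(7^2) = 7·(7−1) = 42 = 2 · 3 · 7.
An element g generates (Z/49Z)^× iff g^(42/q) ≢ 1 (mod 49) for each prime q ∈ {2, 3, 7}.
17^21 ≡ 48 (mod 49)  [q = 2: ≢ 1 ✓]
17^14 ≡ 30 (mod 49)  [q = 3: ≢ 1 ✓]
17^6 ≡ 22 (mod 49)  [q = 7: ≢ 1 ✓]
None equal 1, so ord_49(17) = 42: 17 is a primitive root.

Yes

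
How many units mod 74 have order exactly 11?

0

φ(74) = φ(2)·φ(37) = 1·36 = 36 = 2^2 · 3^2.
(Z/74Z)^× is cyclic (|G| = 36); a cyclic group of order m has exactly φ(d) elements of each order d | m, and none otherwise.
Here 36 is not a multiple of 11, so there are no elements of order 11.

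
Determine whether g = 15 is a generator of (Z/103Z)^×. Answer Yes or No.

φ(103) = 103 − 1 = 102 = 2 · 3 · 17.
15 is a primitive root mod 103 iff 15^(φ(103)/q) ≢ 1 for every prime q | φ(103), i.e. q ∈ {2, 3, 17}.
15^51 ≡ 1 (mod 103)  [q = 2: ≡ 1 ✗]
15^34 ≡ 56 (mod 103)  [q = 3: ≢ 1 ✓]
15^6 ≡ 61 (mod 103)  [q = 17: ≢ 1 ✓]
The check at q = 2 fails, so 15 generates a proper subgroup.

No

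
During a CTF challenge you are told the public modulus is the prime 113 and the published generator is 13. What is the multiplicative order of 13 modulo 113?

56

The order of 13 must divide φ(113) = 113 − 1 = 112 = 2^4 · 7.
Divisors of 112: 1, 2, 4, 7, 8, 14, 16, 28, 56, 112.
Check 13^d mod 113 for each divisor in increasing order:
13^1 ≡ 13
13^2 ≡ 56
13^4 ≡ 85
13^7 ≡ 69
13^8 ≡ 106
13^14 ≡ 15
13^16 ≡ 49
13^28 ≡ 112
13^56 ≡ 1
The smallest such exponent is 56, so the order of 13 is 56.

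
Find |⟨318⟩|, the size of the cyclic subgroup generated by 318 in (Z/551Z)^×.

18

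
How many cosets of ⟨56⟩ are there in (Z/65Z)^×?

ord(56) | φ(65) = φ(5·13) = (5−1)·(13−1) = 4·12 = 48 = 2^4 · 3.
Divisors of 48: 1, 2, 3, 4, 6, 8, 12, 16, 24, 48.
Compute 56^d (mod 65) for the divisors d until we hit 1:
56^1 ≡ 56 (mod 65)
56^2 ≡ 16 (mod 65)
56^3 ≡ 51 (mod 65)
56^4 ≡ 61 (mod 65)
56^6 ≡ 1 (mod 65) ✓
Thus |⟨56⟩| = ord(56) = 6.
[(Z/65Z)^× : ⟨56⟩] = 48/6 = 8.

8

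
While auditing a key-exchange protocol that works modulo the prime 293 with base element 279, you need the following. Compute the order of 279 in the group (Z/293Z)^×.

73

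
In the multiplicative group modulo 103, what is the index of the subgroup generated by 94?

3

Since 94 ∈ (Z/103Z)^×, its order divides φ(103) = 103 − 1 = 102 = 2 · 3 · 17.
Divisors of 102: 1, 2, 3, 6, 17, 34, 51, 102.
Check 94^d mod 103 for each divisor in increasing order:
94^1 ≡ 94
94^2 ≡ 81
94^3 ≡ 95
94^6 ≡ 64
94^17 ≡ 102
94^34 ≡ 1
The order of 94 is 34, so the subgroup it generates has 34 elements.
[(Z/103Z)^× : ⟨94⟩] = 102/34 = 3.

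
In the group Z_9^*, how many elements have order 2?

φ(9) = φ(3^2) = 3·(3−1) = 6 = 2 · 3.
(Z/9Z)^× is cyclic (|G| = 6); a cyclic group of order m has exactly φ(d) elements of each order d | m, and none otherwise.
2 | 6, and φ(2) = 2 − 1 = 1.

1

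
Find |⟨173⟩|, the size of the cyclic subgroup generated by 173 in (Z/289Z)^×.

272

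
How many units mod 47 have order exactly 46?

22

φ(47) = 47 − 1 = 46 = 2 · 23.
In a cyclic group of order 46, there are φ(d) elements of order d for each divisor d of 46, and zero for non-divisors.
46 = 2 · 23 divides 46, and φ(46) = 22.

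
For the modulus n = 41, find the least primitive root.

6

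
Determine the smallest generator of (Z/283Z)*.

3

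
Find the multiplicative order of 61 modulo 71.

70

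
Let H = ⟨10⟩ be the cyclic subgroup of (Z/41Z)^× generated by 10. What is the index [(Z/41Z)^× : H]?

8

By Lagrange's theorem, ord_41(10) divides φ(41) = 41 − 1 = 40 = 2^3 · 5.
Divisors of 40: 1, 2, 4, 5, 8, 10, 20, 40.
Evaluate successive powers at the divisors of 40:
10^1 ≡ 10 (mod 41)
10^2 ≡ 18 (mod 41)
10^4 ≡ 37 (mod 41)
10^5 ≡ 1 (mod 41) ✓
The order of 10 is 5, so the subgroup it generates has 5 elements.
The index is φ(41) / ord(10) = 40 / 5 = 8.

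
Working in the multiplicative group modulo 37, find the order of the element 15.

36

The order of 15 must divide φ(37) = 37 − 1 = 36 = 2^2 · 3^2.
Divisors of 36: 1, 2, 3, 4, 6, 9, 12, 18, 36.
Compute 15^d (mod 37) for the divisors d until we hit 1:
15^1 ≡ 15
15^2 ≡ 3
15^3 ≡ 8
15^4 ≡ 9
15^6 ≡ 27
15^9 ≡ 31
15^12 ≡ 26
15^18 ≡ 36
15^36 ≡ 1
Hence ord(15) = 36.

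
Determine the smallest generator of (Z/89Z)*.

3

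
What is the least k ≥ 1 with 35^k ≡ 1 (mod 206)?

102

The order of 35 must divide φ(206) = φ(2)·φ(103) = 1·102 = 102 = 2 · 3 · 17.
Divisors of 102: 1, 2, 3, 6, 17, 34, 51, 102.
Test each divisor d:
35^1 ≡ 35 (mod 206)
35^2 ≡ 195 (mod 206)
35^3 ≡ 27 (mod 206)
35^6 ≡ 111 (mod 206)
35^17 ≡ 47 (mod 206)
35^34 ≡ 149 (mod 206)
35^51 ≡ 205 (mod 206)
35^102 ≡ 1 (mod 206) ✓
The smallest such exponent is 102, so the order of 35 is 102.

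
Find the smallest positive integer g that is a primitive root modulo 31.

3

φ(31) = 31 − 1 = 30 = 2 · 3 · 5.
g is a primitive root iff g^(30/q) ≢ 1 (mod 31) for each prime q ∈ {2, 3, 5}.
g = 2: 2^15 ≡ 1 — hits 1, so not a primitive root.
g = 3: 3^15 ≡ 30; 3^10 ≡ 25; 3^6 ≡ 16 — none is 1, so 3 is a primitive root.
The smallest primitive root modulo 31 is 3.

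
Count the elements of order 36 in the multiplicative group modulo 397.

12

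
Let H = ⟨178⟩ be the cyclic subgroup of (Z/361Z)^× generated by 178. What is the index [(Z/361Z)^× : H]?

By Lagrange's theorem, ord_361(178) divides φ(361) = φ(19^2) = 19·(19−1) = 342 = 2 · 3^2 · 19.
Divisors of 342: 1, 2, 3, 6, 9, 18, 19, 38, 57, 114, 171, 342.
Test each divisor d:
178^1 ≡ 178 (mod 361)
178^2 ≡ 277 (mod 361)
178^3 ≡ 210 (mod 361)
178^6 ≡ 58 (mod 361)
178^9 ≡ 267 (mod 361)
178^18 ≡ 172 (mod 361)
178^19 ≡ 292 (mod 361)
178^38 ≡ 68 (mod 361)
178^57 ≡ 1 (mod 361) ✓
Thus |⟨178⟩| = ord(178) = 57.
Index = |(Z/361Z)^×| / |⟨178⟩| = 342 / 57 = 6.

6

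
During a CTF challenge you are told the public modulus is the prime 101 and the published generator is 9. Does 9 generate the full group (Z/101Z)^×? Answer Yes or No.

φ(101) = 101 − 1 = 100 = 2^2 · 5^2.
An element g generates (Z/101Z)^× iff g^(100/q) ≢ 1 (mod 101) for each prime q ∈ {2, 5}.
9^50 ≡ 1 (mod 101)  [q = 2: ≡ 1 ✗]
9^20 ≡ 87 (mod 101)  [q = 5: ≢ 1 ✓]
Since 9^50 ≡ 1, the order of 9 divides 50 < 100, so 9 is not a primitive root.

No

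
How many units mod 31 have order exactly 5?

4

φ(31) = 31 − 1 = 30 = 2 · 3 · 5.
Since (Z/31Z)^× is cyclic of order 30, the number of elements of order d is φ(d) when d | 30 and 0 otherwise.
5 | 30, and φ(5) = 5 − 1 = 4.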